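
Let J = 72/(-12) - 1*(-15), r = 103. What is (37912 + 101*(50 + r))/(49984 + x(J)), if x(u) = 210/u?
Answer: 160095/150022 ≈ 1.0671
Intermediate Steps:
J = 9 (J = 72*(-1/12) + 15 = -6 + 15 = 9)
(37912 + 101*(50 + r))/(49984 + x(J)) = (37912 + 101*(50 + 103))/(49984 + 210/9) = (37912 + 101*153)/(49984 + 210*(⅑)) = (37912 + 15453)/(49984 + 70/3) = 53365/(150022/3) = 53365*(3/150022) = 160095/150022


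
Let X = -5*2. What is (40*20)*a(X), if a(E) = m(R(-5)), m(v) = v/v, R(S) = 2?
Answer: 800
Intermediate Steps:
m(v) = 1
X = -10
a(E) = 1
(40*20)*a(X) = (40*20)*1 = 800*1 = 800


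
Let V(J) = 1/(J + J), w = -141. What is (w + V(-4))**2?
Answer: 1274641/64 ≈ 19916.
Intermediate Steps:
V(J) = 1/(2*J)
(w + V(-4))**2 = (-141 + (1/2)/(-4))**2 = (-141 + (1/2)*(-1/4))**2 = (-141 - 1/8)**2 = (-1129/8)**2 = 1274641/64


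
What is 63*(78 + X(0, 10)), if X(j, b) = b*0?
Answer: 4914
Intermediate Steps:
X(j, b) = 0
63*(78 + X(0, 10)) = 63*(78 + 0) = 63*78 = 4914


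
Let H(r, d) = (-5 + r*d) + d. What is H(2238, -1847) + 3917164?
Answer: -218274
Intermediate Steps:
H(r, d) = -5 + d + d*r (H(r, d) = (-5 + d*r) + d = -5 + d + d*r)
H(2238, -1847) + 3917164 = (-5 - 1847 - 1847*2238) + 3917164 = (-5 - 1847 - 4133586) + 3917164 = -4135438 + 3917164 = -218274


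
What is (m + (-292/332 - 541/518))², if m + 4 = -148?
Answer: 43795343018025/1848484036 ≈ 23693.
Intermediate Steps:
m = -152 (m = -4 - 148 = -152)
(m + (-292/332 - 541/518))² = (-152 + (-292/332 - 541/518))² = (-152 + (-292*1/332 - 541*1/518))² = (-152 + (-73/83 - 541/518))² = (-152 - 82717/42994)² = (-6617805/42994)² = 43795343018025/1848484036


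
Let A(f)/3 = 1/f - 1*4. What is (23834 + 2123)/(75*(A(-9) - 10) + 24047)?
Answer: 25957/22372 ≈ 1.1602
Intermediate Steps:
A(f) = -12 + 3/f (A(f) = 3*(1/f - 1*4) = 3*(1/f - 4) = 3*(-4 + 1/f) = -12 + 3/f)
(23834 + 2123)/(75*(A(-9) - 10) + 24047) = (23834 + 2123)/(75*((-12 + 3/(-9)) - 10) + 24047) = 25957/(75*((-12 + 3*(-⅑)) - 10) + 24047) = 25957/(75*((-12 - ⅓) - 10) + 24047) = 25957/(75*(-37/3 - 10) + 24047) = 25957/(75*(-67/3) + 24047) = 25957/(-1675 + 24047) = 25957/22372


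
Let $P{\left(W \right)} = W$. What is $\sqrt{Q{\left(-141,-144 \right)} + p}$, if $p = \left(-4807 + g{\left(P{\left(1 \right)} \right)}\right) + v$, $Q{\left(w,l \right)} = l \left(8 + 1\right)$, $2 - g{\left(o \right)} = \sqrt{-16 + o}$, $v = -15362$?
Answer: $\sqrt{-21463 - i \sqrt{15}} \approx 0.013 - 146.5 i$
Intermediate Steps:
$g{\left(o \right)} = 2 - \sqrt{-16 + o}$
$Q{\left(w,l \right)} = 9 l$ ($Q{\left(w,l \right)} = l 9 = 9 l$)
$p = -20167 - i \sqrt{15}$ ($p = \left(-4807 + \left(2 - \sqrt{-16 + 1}\right)\right) - 15362 = \left(-4807 + \left(2 - \sqrt{-15}\right)\right) - 15362 = \left(-4807 + \left(2 - i \sqrt{15}\right)\right) - 15362 = \left(-4805 - i \sqrt{15}\right) - 15362 = -20167 - i \sqrt{15} \approx -20167.0 - 3.873 i$)
$\sqrt{Q{\left(-141,-144 \right)} + p} = \sqrt{9 \left(-144\right) - \left(20167 + i \sqrt{15}\right)} = \sqrt{-1296 - \left(20167 + i \sqrt{15}\right)} = \sqrt{-21463 - i \sqrt{15}}$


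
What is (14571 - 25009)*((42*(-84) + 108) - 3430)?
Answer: 71500300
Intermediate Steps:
(14571 - 25009)*((42*(-84) + 108) - 3430) = -10438*((-3528 + 108) - 3430) = -10438*(-3420 - 3430) = -10438*(-6850) = 71500300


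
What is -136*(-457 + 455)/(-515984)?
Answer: -1/1897 ≈ -0.00052715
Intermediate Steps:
-136*(-457 + 455)/(-515984) = -136*(-2)*(-1/515984) = 272*(-1/515984) = -1/1897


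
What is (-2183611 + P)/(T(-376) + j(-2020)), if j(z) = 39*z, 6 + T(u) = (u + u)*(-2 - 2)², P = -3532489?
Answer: 219850/3493 ≈ 62.940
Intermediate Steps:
T(u) = -6 + 32*u (T(u) = -6 + (u + u)*(-2 - 2)² = -6 + (2*u)*(-4)² = -6 + (2*u)*16 = -6 + 32*u)
(-2183611 + P)/(T(-376) + j(-2020)) = (-2183611 - 3532489)/((-6 + 32*(-376)) + 39*(-2020)) = -5716100/((-6 - 12032) - 78780) = -5716100/(-12038 - 78780) = -5716100/(-90818) = -5716100*(-1/90818) = 219850/3493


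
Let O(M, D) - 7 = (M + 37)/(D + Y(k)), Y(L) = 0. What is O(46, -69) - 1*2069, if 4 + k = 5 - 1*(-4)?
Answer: -142361/69 ≈ -2063.2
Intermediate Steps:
k = 5 (k = -4 + (5 - 1*(-4)) = -4 + (5 + 4) = -4 + 9 = 5)
O(M, D) = 7 + (37 + M)/D (O(M, D) = 7 + (M + 37)/(D + 0) = 7 + (37 + M)/D)
O(46, -69) - 1*2069 = (37 + 46 + 7*(-69))/(-69) - 1*2069 = -(37 + 46 - 483)/69 - 2069 = -1/69*(-400) - 2069 = 400/69 - 2069 = -142361/69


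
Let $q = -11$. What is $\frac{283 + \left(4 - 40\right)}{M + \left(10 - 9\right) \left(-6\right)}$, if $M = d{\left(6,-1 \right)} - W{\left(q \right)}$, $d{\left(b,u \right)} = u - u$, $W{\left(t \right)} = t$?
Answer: $\frac{247}{5} \approx 49.4$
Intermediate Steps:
$d{\left(b,u \right)} = 0$
$M = 11$ ($M = 0 - -11 = 0 + 11 = 11$)
$\frac{283 + \left(4 - 40\right)}{M + \left(10 - 9\right) \left(-6\right)} = \frac{283 + \left(4 - 40\right)}{11 + \left(10 - 9\right) \left(-6\right)} = \frac{283 + \left(4 - 40\right)}{11 + 1 \left(-6\right)} = \frac{283 - 36}{11 - 6} = \frac{247}{5}$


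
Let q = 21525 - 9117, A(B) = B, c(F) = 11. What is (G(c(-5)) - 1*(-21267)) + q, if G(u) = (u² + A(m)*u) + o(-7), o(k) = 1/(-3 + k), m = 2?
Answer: 338179/10 ≈ 33818.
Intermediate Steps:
G(u) = -⅒ + u² + 2*u (G(u) = (u² + 2*u) + 1/(-3 - 7) = (u² + 2*u) + 1/(-10) = (u² + 2*u) - ⅒ = -⅒ + u² + 2*u)
q = 12408
(G(c(-5)) - 1*(-21267)) + q = ((-⅒ + 11² + 2*11) - 1*(-21267)) + 12408 = ((-⅒ + 121 + 22) + 21267) + 12408 = (1429/10 + 21267) + 12408 = 214099/10 + 12408 = 338179/10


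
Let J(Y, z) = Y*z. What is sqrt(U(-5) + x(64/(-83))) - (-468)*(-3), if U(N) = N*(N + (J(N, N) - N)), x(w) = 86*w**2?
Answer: -1404 + 3*I*sqrt(56541)/83 ≈ -1404.0 + 8.5946*I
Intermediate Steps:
U(N) = N**3 (U(N) = N*(N + (N*N - N)) = N*(N + (N**2 - N)) = N*N**2 = N**3)
sqrt(U(-5) + x(64/(-83))) - (-468)*(-3) = sqrt((-5)**3 + 86*(64/(-83))**2) - (-468)*(-3) = sqrt(-125 + 86*(64*(-1/83))**2) - 1*1404 = sqrt(-125 + 86*(-64/83)**2) - 1404 = sqrt(-125 + 86*(4096/6889)) - 1404 = sqrt(-125 + 352256/6889) - 1404 = sqrt(-508869/6889) - 1404 = 3*I*sqrt(56541)/83 - 1404 = -1404 + 3*I*sqrt(56541)/83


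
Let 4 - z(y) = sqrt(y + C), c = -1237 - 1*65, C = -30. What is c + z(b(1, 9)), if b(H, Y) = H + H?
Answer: -1298 - 2*I*sqrt(7) ≈ -1298.0 - 5.2915*I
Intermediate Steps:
b(H, Y) = 2*H
c = -1302 (c = -1237 - 65 = -1302)
z(y) = 4 - sqrt(-30 + y) (z(y) = 4 - sqrt(y - 30) = 4 - sqrt(-30 + y))
c + z(b(1, 9)) = -1302 + (4 - sqrt(-30 + 2*1)) = -1302 + (4 - sqrt(-30 + 2)) = -1302 + (4 - sqrt(-28)) = -1302 + (4 - 2*I*sqrt(7)) = -1298 - 2*I*sqrt(7)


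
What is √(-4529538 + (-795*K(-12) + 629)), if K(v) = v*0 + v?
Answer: I*√4519369 ≈ 2125.9*I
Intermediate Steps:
K(v) = v (K(v) = 0 + v = v)
√(-4529538 + (-795*K(-12) + 629)) = √(-4529538 + (-795*(-12) + 629)) = √(-4529538 + (9540 + 629)) = √(-4529538 + 10169) = √(-4519369) = I*√4519369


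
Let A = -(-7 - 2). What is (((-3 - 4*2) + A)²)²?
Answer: 16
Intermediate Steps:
A = 9 (A = -1*(-9) = 9)
(((-3 - 4*2) + A)²)² = (((-3 - 4*2) + 9)²)² = (((-3 - 8) + 9)²)² = ((-11 + 9)²)² = ((-2)²)² = 4² = 16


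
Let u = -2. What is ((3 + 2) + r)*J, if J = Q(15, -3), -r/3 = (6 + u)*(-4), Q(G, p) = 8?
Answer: 424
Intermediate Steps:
r = 48 (r = -3*(6 - 2)*(-4) = -12*(-4) = -3*(-16) = 48)
J = 8
((3 + 2) + r)*J = ((3 + 2) + 48)*8 = (5 + 48)*8 = 53*8 = 424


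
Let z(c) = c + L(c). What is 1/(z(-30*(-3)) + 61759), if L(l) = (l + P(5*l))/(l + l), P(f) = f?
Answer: 1/61852 ≈ 1.6168e-5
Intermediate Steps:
L(l) = 3 (L(l) = (l + 5*l)/(l + l) = (6*l)/((2*l)) = (6*l)*(1/(2*l)) = 3)
z(c) = 3 + c (z(c) = c + 3 = 3 + c)
1/(z(-30*(-3)) + 61759) = 1/((3 - 30*(-3)) + 61759) = 1/((3 + 90) + 61759) = 1/(93 + 61759) = 1/61852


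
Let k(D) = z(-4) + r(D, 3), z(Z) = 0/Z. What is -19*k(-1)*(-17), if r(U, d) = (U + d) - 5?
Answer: -969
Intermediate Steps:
r(U, d) = -5 + U + d
z(Z) = 0
k(D) = -2 + D (k(D) = 0 + (-5 + D + 3) = 0 + (-2 + D) = -2 + D)
-19*k(-1)*(-17) = -19*(-2 - 1)*(-17) = -19*(-3)*(-17) = 57*(-17) = -969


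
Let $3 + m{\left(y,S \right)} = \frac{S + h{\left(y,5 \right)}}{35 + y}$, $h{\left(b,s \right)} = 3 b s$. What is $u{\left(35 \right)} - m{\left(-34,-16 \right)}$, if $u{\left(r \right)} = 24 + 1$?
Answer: $554$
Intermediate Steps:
$u{\left(r \right)} = 25$
$h{\left(b,s \right)} = 3 b s$
$m{\left(y,S \right)} = -3 + \frac{S + 15 y}{35 + y}$ ($m{\left(y,S \right)} = -3 + \frac{S + 3 y 5}{35 + y} = -3 + \frac{S + 15 y}{35 + y}$)
$u{\left(35 \right)} - m{\left(-34,-16 \right)} = 25 - \frac{-105 - 16 + 12 \left(-34\right)}{35 - 34} = 25 - \frac{-105 - 16 - 408}{1} = 25 - 1 \left(-529\right) = 25 - -529 = 25 + 529 = 554$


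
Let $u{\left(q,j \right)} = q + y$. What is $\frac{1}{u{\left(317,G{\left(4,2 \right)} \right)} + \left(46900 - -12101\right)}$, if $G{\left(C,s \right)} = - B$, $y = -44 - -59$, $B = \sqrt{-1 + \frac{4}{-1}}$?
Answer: $\frac{1}{59333} \approx 1.6854 \cdot 10^{-5}$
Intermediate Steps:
$B = i \sqrt{5}$ ($B = \sqrt{-1 + 4 \left(-1\right)} = \sqrt{-1 - 4} = \sqrt{-5} = i \sqrt{5} \approx 2.2361 i$)
$y = 15$ ($y = -44 + 59 = 15$)
$G{\left(C,s \right)} = - i \sqrt{5}$
$u{\left(q,j \right)} = 15 + q$ ($u{\left(q,j \right)} = q + 15 = 15 + q$)
$\frac{1}{u{\left(317,G{\left(4,2 \right)} \right)} + \left(46900 - -12101\right)} = \frac{1}{\left(15 + 317\right) + \left(46900 - -12101\right)} = \frac{1}{332 + \left(46900 + 12101\right)} = \frac{1}{332 + 59001} = \frac{1}{59333}$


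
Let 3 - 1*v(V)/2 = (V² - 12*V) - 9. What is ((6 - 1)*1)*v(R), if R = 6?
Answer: 480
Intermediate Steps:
v(V) = 24 - 2*V² + 24*V (v(V) = 6 - 2*((V² - 12*V) - 9) = 6 - 2*(-9 + V² - 12*V) = 6 + (18 - 2*V² + 24*V) = 24 - 2*V² + 24*V)
((6 - 1)*1)*v(R) = ((6 - 1)*1)*(24 - 2*6² + 24*6) = (5*1)*(24 - 2*36 + 144) = 5*(24 - 72 + 144) = 5*96 = 480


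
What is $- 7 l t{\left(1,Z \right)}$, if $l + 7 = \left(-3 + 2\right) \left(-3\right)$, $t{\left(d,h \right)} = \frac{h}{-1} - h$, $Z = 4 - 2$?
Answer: $-112$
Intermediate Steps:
$Z = 2$
$t{\left(d,h \right)} = - 2 h$ ($t{\left(d,h \right)} = h \left(-1\right) - h = - h - h = - 2 h$)
$l = -4$ ($l = -7 + \left(-3 + 2\right) \left(-3\right) = -7 - -3 = -7 + 3 = -4$)
$- 7 l t{\left(1,Z \right)} = \left(-7\right) \left(-4\right) \left(\left(-2\right) 2\right) = 28 \left(-4\right) = -112$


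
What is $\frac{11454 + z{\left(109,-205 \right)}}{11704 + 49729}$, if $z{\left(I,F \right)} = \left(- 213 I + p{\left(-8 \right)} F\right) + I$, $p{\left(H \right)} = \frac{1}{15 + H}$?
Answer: $- \frac{81783}{430031} \approx -0.19018$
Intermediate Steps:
$z{\left(I,F \right)} = - 212 I + \frac{F}{7}$ ($z{\left(I,F \right)} = \left(- 213 I + \frac{F}{15 - 8}\right) + I = \left(- 213 I + \frac{F}{7}\right) + I = - 212 I + \frac{F}{7}$)
$\frac{11454 + z{\left(109,-205 \right)}}{11704 + 49729} = \frac{11454 + \left(\left(-212\right) 109 + \frac{1}{7} \left(-205\right)\right)}{11704 + 49729} = \frac{11454 - \frac{161961}{7}}{61433} = \left(11454 - \frac{161961}{7}\right) \frac{1}{61433} = \left(- \frac{81783}{7}\right) \frac{1}{61433} = - \frac{81783}{430031}$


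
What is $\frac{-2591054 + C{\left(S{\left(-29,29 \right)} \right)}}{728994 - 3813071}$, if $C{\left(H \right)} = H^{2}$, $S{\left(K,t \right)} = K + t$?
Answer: $\frac{2591054}{3084077} \approx 0.84014$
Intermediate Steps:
$\frac{-2591054 + C{\left(S{\left(-29,29 \right)} \right)}}{728994 - 3813071} = \frac{-2591054 + \left(-29 + 29\right)^{2}}{728994 - 3813071} = \frac{-2591054 + 0^{2}}{-3084077} = \left(-2591054 + 0\right) \left(- \frac{1}{3084077}\right) = \left(-2591054\right) \left(- \frac{1}{3084077}\right) = \frac{2591054}{3084077}$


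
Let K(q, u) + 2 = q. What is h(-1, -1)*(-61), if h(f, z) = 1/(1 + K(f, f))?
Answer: 61/2 ≈ 30.500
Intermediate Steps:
K(q, u) = -2 + q
h(f, z) = 1/(-1 + f) (h(f, z) = 1/(1 + (-2 + f)) = 1/(-1 + f))
h(-1, -1)*(-61) = -61/(-1 - 1) = -61/(-2) = -½*(-61) = 61/2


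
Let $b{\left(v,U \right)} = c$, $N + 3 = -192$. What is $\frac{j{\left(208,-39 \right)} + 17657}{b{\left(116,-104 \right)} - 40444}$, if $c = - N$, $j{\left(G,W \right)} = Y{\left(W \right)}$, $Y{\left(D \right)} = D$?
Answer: $- \frac{17618}{40249} \approx -0.43773$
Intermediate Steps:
$j{\left(G,W \right)} = W$
$N = -195$ ($N = -3 - 192 = -195$)
$c = 195$ ($c = \left(-1\right) \left(-195\right) = 195$)
$b{\left(v,U \right)} = 195$
$\frac{j{\left(208,-39 \right)} + 17657}{b{\left(116,-104 \right)} - 40444} = \frac{-39 + 17657}{195 - 40444} = \frac{17618}{-40249} = 17618 \left(- \frac{1}{40249}\right) = - \frac{17618}{40249}$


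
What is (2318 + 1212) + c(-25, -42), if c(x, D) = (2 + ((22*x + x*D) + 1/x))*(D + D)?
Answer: -965866/25 ≈ -38635.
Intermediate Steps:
c(x, D) = 2*D*(2 + 1/x + 22*x + D*x) (c(x, D) = (2 + ((22*x + D*x) + 1/x))*(2*D) = (2 + (1/x + 22*x + D*x))*(2*D) = (2 + 1/x + 22*x + D*x)*(2*D) = 2*D*(2 + 1/x + 22*x + D*x))
(2318 + 1212) + c(-25, -42) = (2318 + 1212) + 2*(-42)*(1 - 25*(2 + 22*(-25) - 42*(-25)))/(-25) = 3530 + 2*(-42)*(-1/25)*(1 - 25*(2 - 550 + 1050)) = 3530 + 2*(-42)*(-1/25)*(1 - 25*502) = 3530 + 2*(-42)*(-1/25)*(1 - 12550) = 3530 + 2*(-42)*(-1/25)*(-12549) = 3530 - 1054116/25 = -965866/25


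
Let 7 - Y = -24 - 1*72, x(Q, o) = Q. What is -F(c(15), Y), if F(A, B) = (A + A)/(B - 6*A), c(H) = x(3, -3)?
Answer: -6/85 ≈ -0.070588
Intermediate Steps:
c(H) = 3
Y = 103 (Y = 7 - (-24 - 1*72) = 7 - (-24 - 72) = 7 - 1*(-96) = 7 + 96 = 103)
F(A, B) = 2*A/(B - 6*A) (F(A, B) = (2*A)/(B - 6*A) = 2*A/(B - 6*A))
-F(c(15), Y) = -(-2)*3/(-1*103 + 6*3) = -(-2)*3/(-103 + 18) = -(-2)*3/(-85) = -(-2)*3*(-1)/85 = -1*6/85 = -6/85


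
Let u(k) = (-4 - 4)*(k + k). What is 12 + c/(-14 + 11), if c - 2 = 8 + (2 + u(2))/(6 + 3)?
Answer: 88/9 ≈ 9.7778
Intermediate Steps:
u(k) = -16*k
c = 20/3 (c = 2 + (8 + (2 - 16*2)/(6 + 3)) = 2 + (8 + (2 - 32)/9) = 2 + (8 - 30*⅑) = 2 + (8 - 10/3) = 2 + 14/3 = 20/3 ≈ 6.6667)
12 + c/(-14 + 11) = 12 + (20/3)/(-14 + 11) = 12 + (20/3)/(-3) = 12 - ⅓*20/3 = 12 - 20/9 = 88/9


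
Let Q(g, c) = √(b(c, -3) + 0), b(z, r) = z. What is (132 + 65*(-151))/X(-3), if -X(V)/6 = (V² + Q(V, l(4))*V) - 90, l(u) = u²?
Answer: -9683/558 ≈ -17.353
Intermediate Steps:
Q(g, c) = √c (Q(g, c) = √(c + 0) = √c)
X(V) = 540 - 24*V - 6*V² (X(V) = -6*((V² + √(4²)*V) - 90) = -6*((V² + √16*V) - 90) = -6*((V² + 4*V) - 90) = -6*(-90 + V² + 4*V) = 540 - 24*V - 6*V²)
(132 + 65*(-151))/X(-3) = (132 + 65*(-151))/(540 - 24*(-3) - 6*(-3)²) = (132 - 9815)/(540 + 72 - 6*9) = -9683/(540 + 72 - 54) = -9683/558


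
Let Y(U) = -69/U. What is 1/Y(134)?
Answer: -134/69 ≈ -1.9420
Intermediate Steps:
1/Y(134) = 1/(-69/134) = -134/69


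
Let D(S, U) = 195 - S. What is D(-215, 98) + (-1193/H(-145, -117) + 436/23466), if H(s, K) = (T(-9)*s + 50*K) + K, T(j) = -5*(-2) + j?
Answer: 29417289245/71712096 ≈ 410.21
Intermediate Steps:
T(j) = 10 + j
H(s, K) = s + 51*K (H(s, K) = ((10 - 9)*s + 50*K) + K = (1*s + 50*K) + K = (s + 50*K) + K = s + 51*K)
D(-215, 98) + (-1193/H(-145, -117) + 436/23466) = (195 - 1*(-215)) + (-1193/(-145 + 51*(-117)) + 436/23466) = (195 + 215) + (-1193/(-145 - 5967) + 436*(1/23466)) = 410 + (-1193/(-6112) + 218/11733) = 410 + (-1193*(-1/6112) + 218/11733) = 410 + (1193/6112 + 218/11733) = 410 + 15329885/71712096 = 29417289245/71712096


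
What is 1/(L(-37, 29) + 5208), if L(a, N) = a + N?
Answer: 1/5200 ≈ 0.00019231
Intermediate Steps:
L(a, N) = N + a
1/(L(-37, 29) + 5208) = 1/((29 - 37) + 5208) = 1/(-8 + 5208) = 1/5200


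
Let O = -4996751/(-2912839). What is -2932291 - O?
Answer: -8541296580900/2912839 ≈ -2.9323e+6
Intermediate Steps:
O = 4996751/2912839 (O = -4996751*(-1/2912839) = 4996751/2912839 ≈ 1.7154)
-2932291 - O = -2932291 - 1*4996751/2912839 = -2932291 - 4996751/2912839 = -8541296580900/2912839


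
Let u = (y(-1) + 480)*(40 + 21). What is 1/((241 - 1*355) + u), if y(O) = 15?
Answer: 1/30081 ≈ 3.3244e-5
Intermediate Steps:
u = 30195 (u = (15 + 480)*(40 + 21) = 495*61 = 30195)
1/((241 - 1*355) + u) = 1/((241 - 1*355) + 30195) = 1/((241 - 355) + 30195) = 1/(-114 + 30195) = 1/30081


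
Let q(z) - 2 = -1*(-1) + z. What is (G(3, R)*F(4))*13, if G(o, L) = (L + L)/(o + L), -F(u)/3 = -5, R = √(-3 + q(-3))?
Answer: 390*√3/(√3 - 3*I) ≈ 97.5 + 168.88*I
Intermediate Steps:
q(z) = 3 + z (q(z) = 2 + (-1*(-1) + z) = 2 + (1 + z) = 3 + z)
R = I*√3 (R = √(-3 + (3 - 3)) = √(-3 + 0) = √(-3) = I*√3 ≈ 1.732*I)
F(u) = 15 (F(u) = -3*(-5) = 15)
G(o, L) = 2*L/(L + o) (G(o, L) = (2*L)/(L + o) = 2*L/(L + o))
(G(3, R)*F(4))*13 = ((2*(I*√3)/(I*√3 + 3))*15)*13 = ((2*(I*√3)/(3 + I*√3))*15)*13 = ((2*I*√3/(3 + I*√3))*15)*13 = (30*I*√3/(3 + I*√3))*13 = 390*I*√3/(3 + I*√3)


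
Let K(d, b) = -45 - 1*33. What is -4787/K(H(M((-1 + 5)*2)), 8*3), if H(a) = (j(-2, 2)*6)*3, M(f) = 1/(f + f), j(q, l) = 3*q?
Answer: 4787/78 ≈ 61.372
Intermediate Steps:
M(f) = 1/(2*f)
H(a) = -108 (H(a) = ((3*(-2))*6)*3 = -6*6*3 = -36*3 = -108)
K(d, b) = -78 (K(d, b) = -45 - 33 = -78)
-4787/K(H(M((-1 + 5)*2)), 8*3) = -4787/(-78) = -4787*(-1/78) = 4787/78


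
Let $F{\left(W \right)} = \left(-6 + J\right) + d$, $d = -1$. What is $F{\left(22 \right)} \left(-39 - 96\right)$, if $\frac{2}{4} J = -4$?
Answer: $2025$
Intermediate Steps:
$J = -8$ ($J = 2 \left(-4\right) = -8$)
$F{\left(W \right)} = -15$ ($F{\left(W \right)} = \left(-6 - 8\right) - 1 = -14 - 1 = -15$)
$F{\left(22 \right)} \left(-39 - 96\right) = - 15 \left(-39 - 96\right) = \left(-15\right) \left(-135\right) = 2025$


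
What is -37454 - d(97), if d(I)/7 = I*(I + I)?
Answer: -169180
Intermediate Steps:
d(I) = 14*I**2 (d(I) = 7*(I*(I + I)) = 7*(I*(2*I)) = 7*(2*I**2) = 14*I**2)
-37454 - d(97) = -37454 - 14*97**2 = -37454 - 14*9409 = -37454 - 1*131726 = -37454 - 131726 = -169180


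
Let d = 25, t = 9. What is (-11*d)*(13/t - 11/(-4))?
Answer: -41525/36 ≈ -1153.5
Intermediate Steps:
(-11*d)*(13/t - 11/(-4)) = (-11*25)*(13/9 - 11/(-4)) = -275*(13*(1/9) - 11*(-1/4)) = -275*(13/9 + 11/4) = -275*151/36 = -41525/36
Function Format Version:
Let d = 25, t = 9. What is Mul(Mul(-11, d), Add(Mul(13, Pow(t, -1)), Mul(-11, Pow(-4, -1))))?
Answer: Rational(-41525, 36) ≈ -1153.5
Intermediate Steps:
Mul(Mul(-11, d), Add(Mul(13, Pow(t, -1)), Mul(-11, Pow(-4, -1)))) = Mul(Mul(-11, 25), Add(Mul(13, Pow(9, -1)), Mul(-11, Pow(-4, -1)))) = Mul(-275, Add(Mul(13, Rational(1, 9)), Mul(-11, Rational(-1, 4)))) = Mul(-275, Add(Rational(13, 9), Rational(11, 4))) = Mul(-275, Rational(151, 36)) = Rational(-41525, 36)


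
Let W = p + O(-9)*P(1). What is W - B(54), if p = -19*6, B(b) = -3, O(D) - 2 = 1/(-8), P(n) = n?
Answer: -873/8 ≈ -109.13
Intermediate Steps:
O(D) = 15/8 (O(D) = 2 + 1/(-8) = 2 - ⅛ = 15/8)
p = -114
W = -897/8 (W = -114 + (15/8)*1 = -114 + 15/8 = -897/8 ≈ -112.13)
W - B(54) = -897/8 - 1*(-3) = -897/8 + 3 = -873/8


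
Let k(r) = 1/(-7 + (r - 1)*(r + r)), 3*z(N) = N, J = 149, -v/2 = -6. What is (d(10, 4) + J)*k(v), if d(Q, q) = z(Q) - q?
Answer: 445/771 ≈ 0.57717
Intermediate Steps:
v = 12 (v = -2*(-6) = 12)
z(N) = N/3
d(Q, q) = -q + Q/3 (d(Q, q) = Q/3 - q = -q + Q/3)
k(r) = 1/(-7 + 2*r*(-1 + r)) (k(r) = 1/(-7 + (-1 + r)*(2*r)) = 1/(-7 + 2*r*(-1 + r)))
(d(10, 4) + J)*k(v) = ((-1*4 + (⅓)*10) + 149)/(-7 - 2*12 + 2*12²) = ((-4 + 10/3) + 149)/(-7 - 24 + 2*144) = (-⅔ + 149)/(-7 - 24 + 288) = (445/3)/257 = (445/3)*(1/257) = 445/771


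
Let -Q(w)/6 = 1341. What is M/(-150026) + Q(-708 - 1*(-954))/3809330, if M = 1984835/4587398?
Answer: -145922400079541/68991875558800180 ≈ -0.0021151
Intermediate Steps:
M = 104465/241442 (M = 1984835*(1/4587398) = 104465/241442 ≈ 0.43267)
Q(w) = -8046 (Q(w) = -6*1341 = -8046)
M/(-150026) + Q(-708 - 1*(-954))/3809330 = (104465/241442)/(-150026) - 8046/3809330 = (104465/241442)*(-1/150026) - 8046*1/3809330 = -104465/36222577492 - 4023/1904665 = -145922400079541/68991875558800180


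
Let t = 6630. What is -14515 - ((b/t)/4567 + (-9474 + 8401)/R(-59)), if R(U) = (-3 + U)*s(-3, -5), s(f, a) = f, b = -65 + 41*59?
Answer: -4539723289523/312885170 ≈ -14509.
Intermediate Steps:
b = 2354 (b = -65 + 2419 = 2354)
R(U) = 9 - 3*U (R(U) = (-3 + U)*(-3) = 9 - 3*U)
-14515 - ((b/t)/4567 + (-9474 + 8401)/R(-59)) = -14515 - ((2354/6630)/4567 + (-9474 + 8401)/(9 - 3*(-59))) = -14515 - ((2354*(1/6630))*(1/4567) - 1073/(9 + 177)) = -14515 - ((1177/3315)*(1/4567) - 1073/186) = -14515 - (1177/15139605 - 1073*1/186) = -14515 - (1177/15139605 - 1073/186) = -14515 - 1*(-1804953027/312885170) = -14515 + 1804953027/312885170 = -4539723289523/312885170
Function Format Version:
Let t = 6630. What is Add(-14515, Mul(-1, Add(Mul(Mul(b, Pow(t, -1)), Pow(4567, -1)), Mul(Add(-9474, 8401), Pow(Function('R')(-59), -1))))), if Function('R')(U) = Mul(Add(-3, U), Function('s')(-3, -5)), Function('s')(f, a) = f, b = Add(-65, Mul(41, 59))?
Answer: Rational(-4539723289523, 312885170) ≈ -14509.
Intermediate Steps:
b = 2354 (b = Add(-65, 2419) = 2354)
Function('R')(U) = Add(9, Mul(-3, U)) (Function('R')(U) = Mul(Add(-3, U), -3) = Add(9, Mul(-3, U)))
Add(-14515, Mul(-1, Add(Mul(Mul(b, Pow(t, -1)), Pow(4567, -1)), Mul(Add(-9474, 8401), Pow(Function('R')(-59), -1))))) = Add(-14515, Mul(-1, Add(Mul(Mul(2354, Pow(6630, -1)), Pow(4567, -1)), Mul(Add(-9474, 8401), Pow(Add(9, Mul(-3, -59)), -1))))) = Add(-14515, Mul(-1, Add(Mul(Mul(2354, Rational(1, 6630)), Rational(1, 4567)), Mul(-1073, Pow(Add(9, 177), -1))))) = Add(-14515, Mul(-1, Add(Mul(Rational(1177, 3315), Rational(1, 4567)), Mul(-1073, Pow(186, -1))))) = Add(-14515, Mul(-1, Add(Rational(1177, 15139605), Mul(-1073, Rational(1, 186))))) = Add(-14515, Mul(-1, Add(Rational(1177, 15139605), Rational(-1073, 186)))) = Add(-14515, Mul(-1, Rational(-1804953027, 312885170))) = Add(-14515, Rational(1804953027, 312885170)) = Rational(-4539723289523, 312885170)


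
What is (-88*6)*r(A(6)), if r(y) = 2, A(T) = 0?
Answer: -1056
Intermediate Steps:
(-88*6)*r(A(6)) = -88*6*2 = -528*2 = -1056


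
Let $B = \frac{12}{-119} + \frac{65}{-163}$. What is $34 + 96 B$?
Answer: $- \frac{270838}{19397} \approx -13.963$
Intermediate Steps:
$B = - \frac{9691}{19397}$ ($B = 12 \left(- \frac{1}{119}\right) + 65 \left(- \frac{1}{163}\right) = - \frac{12}{119} - \frac{65}{163} = - \frac{9691}{19397} \approx -0.49961$)
$34 + 96 B = 34 + 96 \left(- \frac{9691}{19397}\right) = 34 - \frac{930336}{19397} = - \frac{270838}{19397}$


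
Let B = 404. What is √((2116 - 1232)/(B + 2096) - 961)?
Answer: 2*I*√150101/25 ≈ 30.994*I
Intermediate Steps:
√((2116 - 1232)/(B + 2096) - 961) = √((2116 - 1232)/(404 + 2096) - 961) = √(884/2500 - 961) = √(884*(1/2500) - 961) = √(221/625 - 961) = √(-600404/625) = 2*I*√150101/25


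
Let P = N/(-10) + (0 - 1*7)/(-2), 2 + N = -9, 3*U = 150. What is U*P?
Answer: 230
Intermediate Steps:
U = 50 (U = (⅓)*150 = 50)
N = -11 (N = -2 - 9 = -11)
P = 23/5 (P = -11/(-10) + (0 - 1*7)/(-2) = -11*(-⅒) + (0 - 7)*(-½) = 11/10 - 7*(-½) = 11/10 + 7/2 = 23/5 ≈ 4.6000)
U*P = 50*(23/5) = 230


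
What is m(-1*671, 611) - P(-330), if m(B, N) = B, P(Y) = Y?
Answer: -341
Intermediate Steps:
m(-1*671, 611) - P(-330) = -1*671 - 1*(-330) = -671 + 330 = -341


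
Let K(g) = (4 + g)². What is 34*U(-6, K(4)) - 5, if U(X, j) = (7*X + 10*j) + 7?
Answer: 20565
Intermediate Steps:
U(X, j) = 7 + 7*X + 10*j
34*U(-6, K(4)) - 5 = 34*(7 + 7*(-6) + 10*(4 + 4)²) - 5 = 34*(7 - 42 + 10*8²) - 5 = 34*(7 - 42 + 10*64) - 5 = 34*(7 - 42 + 640) - 5 = 34*605 - 5 = 20570 - 5 = 20565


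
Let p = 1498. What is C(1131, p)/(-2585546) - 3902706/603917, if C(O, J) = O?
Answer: -10091308917603/1561455183682 ≈ -6.4628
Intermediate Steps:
C(1131, p)/(-2585546) - 3902706/603917 = 1131/(-2585546) - 3902706/603917 = 1131*(-1/2585546) - 3902706*1/603917 = -1131/2585546 - 3902706/603917 = -10091308917603/1561455183682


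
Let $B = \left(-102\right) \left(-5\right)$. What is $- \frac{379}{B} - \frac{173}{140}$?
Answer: $- \frac{14129}{7140} \approx -1.9789$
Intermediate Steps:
$B = 510$
$- \frac{379}{B} - \frac{173}{140} = - \frac{379}{510} - \frac{173}{140} = - \frac{14129}{7140}$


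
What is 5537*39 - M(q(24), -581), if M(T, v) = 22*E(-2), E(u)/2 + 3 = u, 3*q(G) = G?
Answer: 216163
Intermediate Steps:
q(G) = G/3
E(u) = -6 + 2*u
M(T, v) = -220 (M(T, v) = 22*(-6 + 2*(-2)) = 22*(-6 - 4) = 22*(-10) = -220)
5537*39 - M(q(24), -581) = 5537*39 - 1*(-220) = 215943 + 220 = 216163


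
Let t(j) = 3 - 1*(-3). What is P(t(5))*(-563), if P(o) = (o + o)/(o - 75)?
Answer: 2252/23 ≈ 97.913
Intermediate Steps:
t(j) = 6 (t(j) = 3 + 3 = 6)
P(o) = 2*o/(-75 + o) (P(o) = (2*o)/(-75 + o) = 2*o/(-75 + o))
P(t(5))*(-563) = (2*6/(-75 + 6))*(-563) = (2*6/(-69))*(-563) = (2*6*(-1/69))*(-563) = -4/23*(-563) = 2252/23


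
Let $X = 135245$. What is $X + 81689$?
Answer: $216934$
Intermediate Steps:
$X + 81689 = 135245 + 81689 = 216934$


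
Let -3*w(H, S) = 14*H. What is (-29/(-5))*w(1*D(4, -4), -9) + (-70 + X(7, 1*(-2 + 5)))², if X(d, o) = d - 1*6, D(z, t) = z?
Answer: 69791/15 ≈ 4652.7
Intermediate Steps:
w(H, S) = -14*H/3
X(d, o) = -6 + d (X(d, o) = d - 6 = -6 + d)
(-29/(-5))*w(1*D(4, -4), -9) + (-70 + X(7, 1*(-2 + 5)))² = (-29/(-5))*(-14*4/3) + (-70 + (-6 + 7))² = (-29*(-⅕))*(-14/3*4) + (-70 + 1)² = (29/5)*(-56/3) + (-69)² = -1624/15 + 4761 = 69791/15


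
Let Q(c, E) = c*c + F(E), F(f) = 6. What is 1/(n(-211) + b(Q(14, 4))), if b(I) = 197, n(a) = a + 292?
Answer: 1/278 ≈ 0.0035971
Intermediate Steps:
n(a) = 292 + a
Q(c, E) = 6 + c**2 (Q(c, E) = c*c + 6 = c**2 + 6 = 6 + c**2)
1/(n(-211) + b(Q(14, 4))) = 1/((292 - 211) + 197) = 1/(81 + 197) = 1/278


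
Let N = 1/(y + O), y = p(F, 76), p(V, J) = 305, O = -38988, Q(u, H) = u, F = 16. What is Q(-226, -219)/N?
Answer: 8742358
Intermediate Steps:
y = 305
N = -1/38683 (N = 1/(305 - 38988) = 1/(-38683) = -1/38683 ≈ -2.5851e-5)
Q(-226, -219)/N = -226/(-1/38683) = -226*(-38683) = 8742358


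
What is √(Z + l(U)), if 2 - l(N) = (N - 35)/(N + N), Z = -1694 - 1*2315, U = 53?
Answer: 2*I*√2814035/53 ≈ 63.302*I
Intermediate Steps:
Z = -4009 (Z = -1694 - 2315 = -4009)
l(N) = 2 - (-35 + N)/(2*N) (l(N) = 2 - (N - 35)/(N + N) = 2 - (-35 + N)/(2*N))
√(Z + l(U)) = √(-4009 + (½)*(35 + 3*53)/53) = √(-4009 + (½)*(1/53)*(35 + 159)) = √(-4009 + (½)*(1/53)*194) = √(-4009 + 97/53) = √(-212380/53) = 2*I*√2814035/53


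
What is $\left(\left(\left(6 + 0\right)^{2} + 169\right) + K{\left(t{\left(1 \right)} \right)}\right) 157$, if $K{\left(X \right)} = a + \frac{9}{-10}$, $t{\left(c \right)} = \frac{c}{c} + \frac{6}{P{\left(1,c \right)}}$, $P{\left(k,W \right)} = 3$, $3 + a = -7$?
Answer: $\frac{304737}{10} \approx 30474.0$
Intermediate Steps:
$a = -10$ ($a = -3 - 7 = -10$)
$t{\left(c \right)} = 3$ ($t{\left(c \right)} = \frac{c}{c} + \frac{6}{3} = 1 + 6 \cdot \frac{1}{3} = 1 + 2 = 3$)
$K{\left(X \right)} = - \frac{109}{10}$ ($K{\left(X \right)} = -10 + \frac{9}{-10} = -10 + 9 \left(- \frac{1}{10}\right) = -10 - \frac{9}{10} = - \frac{109}{10}$)
$\left(\left(\left(6 + 0\right)^{2} + 169\right) + K{\left(t{\left(1 \right)} \right)}\right) 157 = \left(\left(\left(6 + 0\right)^{2} + 169\right) - \frac{109}{10}\right) 157 = \left(\left(6^{2} + 169\right) - \frac{109}{10}\right) 157 = \left(\left(36 + 169\right) - \frac{109}{10}\right) 157 = \left(205 - \frac{109}{10}\right) 157 = \frac{1941}{10} \cdot 157 = \frac{304737}{10}$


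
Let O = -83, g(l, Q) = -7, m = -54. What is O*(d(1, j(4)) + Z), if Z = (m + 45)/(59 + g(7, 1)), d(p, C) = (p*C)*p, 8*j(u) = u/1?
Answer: -1411/52 ≈ -27.135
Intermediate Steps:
j(u) = u/8 (j(u) = (u/1)/8 = (u*1)/8 = u/8)
d(p, C) = C*p**2 (d(p, C) = (C*p)*p = C*p**2)
Z = -9/52 (Z = (-54 + 45)/(59 - 7) = -9/52 ≈ -0.17308)
O*(d(1, j(4)) + Z) = -83*(((1/8)*4)*1**2 - 9/52) = -83*((1/2)*1 - 9/52) = -83*(1/2 - 9/52) = -83*17/52 = -1411/52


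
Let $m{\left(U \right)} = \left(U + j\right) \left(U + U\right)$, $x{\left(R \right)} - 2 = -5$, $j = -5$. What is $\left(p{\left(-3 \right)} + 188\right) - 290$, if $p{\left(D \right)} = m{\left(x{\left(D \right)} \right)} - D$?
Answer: $-51$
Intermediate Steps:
$x{\left(R \right)} = -3$ ($x{\left(R \right)} = 2 - 5 = -3$)
$m{\left(U \right)} = 2 U \left(-5 + U\right)$ ($m{\left(U \right)} = \left(U - 5\right) \left(U + U\right) = \left(-5 + U\right) 2 U = 2 U \left(-5 + U\right)$)
$p{\left(D \right)} = 48 - D$ ($p{\left(D \right)} = 2 \left(-3\right) \left(-5 - 3\right) - D = 2 \left(-3\right) \left(-8\right) - D = 48 - D$)
$\left(p{\left(-3 \right)} + 188\right) - 290 = \left(\left(48 - -3\right) + 188\right) - 290 = \left(\left(48 + 3\right) + 188\right) - 290 = \left(51 + 188\right) - 290 = 239 - 290 = -51$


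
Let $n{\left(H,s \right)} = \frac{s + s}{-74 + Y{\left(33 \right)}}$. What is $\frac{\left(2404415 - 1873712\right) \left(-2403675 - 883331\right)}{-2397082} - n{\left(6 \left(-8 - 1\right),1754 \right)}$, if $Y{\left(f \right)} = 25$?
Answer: $\frac{1155205165937}{1587257} \approx 7.278 \cdot 10^{5}$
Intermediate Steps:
$n{\left(H,s \right)} = - \frac{2 s}{49}$ ($n{\left(H,s \right)} = \frac{s + s}{-74 + 25} = \frac{2 s}{-49} = 2 s \left(- \frac{1}{49}\right) = - \frac{2 s}{49}$)
$\frac{\left(2404415 - 1873712\right) \left(-2403675 - 883331\right)}{-2397082} - n{\left(6 \left(-8 - 1\right),1754 \right)} = \frac{\left(2404415 - 1873712\right) \left(-2403675 - 883331\right)}{-2397082} - \left(- \frac{2}{49}\right) 1754 = 530703 \left(-3287006\right) \left(- \frac{1}{2397082}\right) - - \frac{3508}{49} = \left(-1744423945218\right) \left(- \frac{1}{2397082}\right) + \frac{3508}{49} = \frac{23573296557}{32393} + \frac{3508}{49} = \frac{1155205165937}{1587257}$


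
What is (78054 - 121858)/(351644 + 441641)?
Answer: -43804/793285 ≈ -0.055218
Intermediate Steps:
(78054 - 121858)/(351644 + 441641) = -43804/793285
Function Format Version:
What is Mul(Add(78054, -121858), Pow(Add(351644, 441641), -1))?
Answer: Rational(-43804, 793285) ≈ -0.055218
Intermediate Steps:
Mul(Add(78054, -121858), Pow(Add(351644, 441641), -1)) = Mul(-43804, Pow(793285, -1)) = Mul(-43804, Rational(1, 793285)) = Rational(-43804, 793285)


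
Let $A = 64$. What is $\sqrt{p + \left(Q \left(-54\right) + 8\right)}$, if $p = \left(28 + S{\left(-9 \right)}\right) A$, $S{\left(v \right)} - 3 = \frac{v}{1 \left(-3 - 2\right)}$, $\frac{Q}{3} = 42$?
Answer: $\frac{2 i \sqrt{29355}}{5} \approx 68.533 i$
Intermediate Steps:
$Q = 126$ ($Q = 3 \cdot 42 = 126$)
$S{\left(v \right)} = 3 - \frac{v}{5}$ ($S{\left(v \right)} = 3 + \frac{v}{1 \left(-3 - 2\right)} = 3 + \frac{v}{1 \left(-5\right)} = 3 + \frac{v}{-5} = 3 + v \left(- \frac{1}{5}\right) = 3 - \frac{v}{5}$)
$p = \frac{10496}{5}$ ($p = \left(28 + \left(3 - - \frac{9}{5}\right)\right) 64 = \left(28 + \left(3 + \frac{9}{5}\right)\right) 64 = \left(28 + \frac{24}{5}\right) 64 = \frac{164}{5} \cdot 64 = \frac{10496}{5} \approx 2099.2$)
$\sqrt{p + \left(Q \left(-54\right) + 8\right)} = \sqrt{\frac{10496}{5} + \left(126 \left(-54\right) + 8\right)} = \sqrt{\frac{10496}{5} + \left(-6804 + 8\right)} = \sqrt{\frac{10496}{5} - 6796} = \sqrt{- \frac{23484}{5}} = \frac{2 i \sqrt{29355}}{5}$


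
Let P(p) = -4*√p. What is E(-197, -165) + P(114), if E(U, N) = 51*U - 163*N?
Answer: 16848 - 4*√114 ≈ 16805.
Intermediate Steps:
E(U, N) = -163*N + 51*U
E(-197, -165) + P(114) = (-163*(-165) + 51*(-197)) - 4*√114 = (26895 - 10047) - 4*√114 = 16848 - 4*√114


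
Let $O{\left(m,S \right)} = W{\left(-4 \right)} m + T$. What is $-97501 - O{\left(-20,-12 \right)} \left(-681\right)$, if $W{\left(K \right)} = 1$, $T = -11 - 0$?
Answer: $-118612$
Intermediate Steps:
$T = -11$ ($T = -11 + 0 = -11$)
$O{\left(m,S \right)} = -11 + m$ ($O{\left(m,S \right)} = 1 m - 11 = m - 11 = -11 + m$)
$-97501 - O{\left(-20,-12 \right)} \left(-681\right) = -97501 - \left(-11 - 20\right) \left(-681\right) = -97501 - \left(-31\right) \left(-681\right) = -97501 - 21111 = -118612$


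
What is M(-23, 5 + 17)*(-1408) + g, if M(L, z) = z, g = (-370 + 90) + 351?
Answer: -30905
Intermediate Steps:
g = 71 (g = -280 + 351 = 71)
M(-23, 5 + 17)*(-1408) + g = (5 + 17)*(-1408) + 71 = 22*(-1408) + 71 = -30976 + 71 = -30905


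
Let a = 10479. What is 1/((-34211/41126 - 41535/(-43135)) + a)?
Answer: 354794002/3717932842343 ≈ 9.5428e-5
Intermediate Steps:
1/((-34211/41126 - 41535/(-43135)) + a) = 1/((-34211/41126 - 41535/(-43135)) + 10479) = 1/((-34211*1/41126 - 41535*(-1/43135)) + 10479) = 1/((-34211/41126 + 8307/8627) + 10479) = 1/(46495385/354794002 + 10479) = 1/(3717932842343/354794002) = 354794002/3717932842343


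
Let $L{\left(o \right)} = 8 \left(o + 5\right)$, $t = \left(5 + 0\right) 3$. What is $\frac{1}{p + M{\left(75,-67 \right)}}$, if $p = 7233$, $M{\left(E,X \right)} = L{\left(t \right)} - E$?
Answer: $\frac{1}{7318} \approx 0.00013665$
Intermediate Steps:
$t = 15$ ($t = 5 \cdot 3 = 15$)
$L{\left(o \right)} = 40 + 8 o$ ($L{\left(o \right)} = 8 \left(5 + o\right) = 40 + 8 o$)
$M{\left(E,X \right)} = 160 - E$ ($M{\left(E,X \right)} = \left(40 + 8 \cdot 15\right) - E = \left(40 + 120\right) - E = 160 - E$)
$\frac{1}{p + M{\left(75,-67 \right)}} = \frac{1}{7233 + \left(160 - 75\right)} = \frac{1}{7233 + 85} = \frac{1}{7318}$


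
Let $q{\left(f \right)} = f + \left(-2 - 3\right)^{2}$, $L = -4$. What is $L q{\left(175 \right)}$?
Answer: $-800$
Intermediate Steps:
$q{\left(f \right)} = 25 + f$ ($q{\left(f \right)} = f + \left(-5\right)^{2} = f + 25 = 25 + f$)
$L q{\left(175 \right)} = - 4 \left(25 + 175\right) = \left(-4\right) 200 = -800$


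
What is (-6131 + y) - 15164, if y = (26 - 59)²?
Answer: -20206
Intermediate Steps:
y = 1089 (y = (-33)² = 1089)
(-6131 + y) - 15164 = (-6131 + 1089) - 15164 = -5042 - 15164 = -20206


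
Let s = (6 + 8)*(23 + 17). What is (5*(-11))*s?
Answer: -30800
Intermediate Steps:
s = 560 (s = 14*40 = 560)
(5*(-11))*s = (5*(-11))*560 = -55*560 = -30800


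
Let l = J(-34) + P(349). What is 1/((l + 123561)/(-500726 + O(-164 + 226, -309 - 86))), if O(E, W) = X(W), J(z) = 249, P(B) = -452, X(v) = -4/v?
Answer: -98893383/24363205 ≈ -4.0591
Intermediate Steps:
O(E, W) = -4/W
l = -203 (l = 249 - 452 = -203)
1/((l + 123561)/(-500726 + O(-164 + 226, -309 - 86))) = 1/((-203 + 123561)/(-500726 - 4/(-309 - 86))) = 1/(123358/(-500726 - 4/(-395))) = 1/(123358/(-500726 - 4*(-1/395))) = 1/(123358/(-500726 + 4/395)) = 1/(123358/(-197786766/395)) = 1/(123358*(-395/197786766)) = 1/(-24363205/98893383) = -98893383/24363205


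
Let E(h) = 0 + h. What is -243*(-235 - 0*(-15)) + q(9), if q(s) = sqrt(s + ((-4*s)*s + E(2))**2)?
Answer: 57105 + sqrt(103693) ≈ 57427.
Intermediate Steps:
E(h) = h
q(s) = sqrt(s + (2 - 4*s**2)**2) (q(s) = sqrt(s + ((-4*s)*s + 2)**2) = sqrt(s + (-4*s**2 + 2)**2) = sqrt(s + (2 - 4*s**2)**2))
-243*(-235 - 0*(-15)) + q(9) = -243*(-235 - 0*(-15)) + sqrt(9 + 4*(-1 + 2*9**2)**2) = -243*(-235 - 1*0) + sqrt(9 + 4*(-1 + 2*81)**2) = -243*(-235 + 0) + sqrt(9 + 4*(-1 + 162)**2) = -243*(-235) + sqrt(9 + 4*161**2) = 57105 + sqrt(9 + 4*25921) = 57105 + sqrt(9 + 103684) = 57105 + sqrt(103693)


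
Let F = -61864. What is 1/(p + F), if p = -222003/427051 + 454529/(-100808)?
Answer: -43050157208/2663471412258115 ≈ -1.6163e-5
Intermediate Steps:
p = -216486742403/43050157208 (p = -222003*1/427051 + 454529*(-1/100808) = -222003/427051 - 454529/100808 = -216486742403/43050157208 ≈ -5.0287)
1/(p + F) = 1/(-216486742403/43050157208 - 61864) = 1/(-2663471412258115/43050157208) = -43050157208/2663471412258115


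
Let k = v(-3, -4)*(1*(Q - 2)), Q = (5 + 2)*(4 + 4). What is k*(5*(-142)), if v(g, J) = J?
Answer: 153360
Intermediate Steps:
Q = 56 (Q = 7*8 = 56)
k = -216 (k = -4*(56 - 2) = -4*54 = -216)
k*(5*(-142)) = -1080*(-142) = -216*(-710) = 153360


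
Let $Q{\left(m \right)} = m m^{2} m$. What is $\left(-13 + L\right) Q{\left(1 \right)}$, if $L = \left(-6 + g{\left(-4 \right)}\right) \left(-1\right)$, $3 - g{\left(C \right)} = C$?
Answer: $-14$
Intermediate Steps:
$g{\left(C \right)} = 3 - C$
$Q{\left(m \right)} = m^{4}$ ($Q{\left(m \right)} = m^{3} m = m^{4}$)
$L = -1$ ($L = \left(-6 + \left(3 - -4\right)\right) \left(-1\right) = \left(-6 + \left(3 + 4\right)\right) \left(-1\right) = \left(-6 + 7\right) \left(-1\right) = 1 \left(-1\right) = -1$)
$\left(-13 + L\right) Q{\left(1 \right)} = \left(-13 - 1\right) 1^{4} = \left(-14\right) 1 = -14$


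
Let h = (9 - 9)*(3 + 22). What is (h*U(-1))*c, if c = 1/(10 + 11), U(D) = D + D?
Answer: 0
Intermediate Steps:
U(D) = 2*D
c = 1/21 ≈ 0.047619
h = 0 (h = 0*25 = 0)
(h*U(-1))*c = (0*(2*(-1)))*(1/21) = (0*(-2))*(1/21) = 0*(1/21) = 0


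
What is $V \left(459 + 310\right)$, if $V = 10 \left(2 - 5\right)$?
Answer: $-23070$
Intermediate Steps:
$V = -30$ ($V = 10 \left(2 - 5\right) = 10 \left(-3\right) = -30$)
$V \left(459 + 310\right) = - 30 \left(459 + 310\right) = \left(-30\right) 769 = -23070$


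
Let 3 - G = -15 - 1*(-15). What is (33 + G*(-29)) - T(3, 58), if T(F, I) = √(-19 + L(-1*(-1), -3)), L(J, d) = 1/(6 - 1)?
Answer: -54 - I*√470/5 ≈ -54.0 - 4.3359*I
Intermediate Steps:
L(J, d) = ⅕ (L(J, d) = 1/5 = ⅕)
T(F, I) = I*√470/5 (T(F, I) = √(-19 + ⅕) = √(-94/5) = I*√470/5)
G = 3 (G = 3 - (-15 - 1*(-15)) = 3 - (-15 + 15) = 3 - 1*0 = 3 + 0 = 3)
(33 + G*(-29)) - T(3, 58) = (33 + 3*(-29)) - I*√470/5 = (33 - 87) - I*√470/5 = -54 - I*√470/5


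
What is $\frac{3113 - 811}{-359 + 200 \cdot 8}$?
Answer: $\frac{2302}{1241} \approx 1.855$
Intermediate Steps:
$\frac{3113 - 811}{-359 + 200 \cdot 8} = \frac{3113 - 811}{-359 + 1600} = \frac{2302}{1241}$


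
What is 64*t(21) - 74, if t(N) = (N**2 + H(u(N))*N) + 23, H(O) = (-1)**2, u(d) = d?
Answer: 30966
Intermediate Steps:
H(O) = 1
t(N) = 23 + N + N**2 (t(N) = (N**2 + 1*N) + 23 = (N**2 + N) + 23 = (N + N**2) + 23 = 23 + N + N**2)
64*t(21) - 74 = 64*(23 + 21 + 21**2) - 74 = 64*(23 + 21 + 441) - 74 = 64*485 - 74 = 31040 - 74 = 30966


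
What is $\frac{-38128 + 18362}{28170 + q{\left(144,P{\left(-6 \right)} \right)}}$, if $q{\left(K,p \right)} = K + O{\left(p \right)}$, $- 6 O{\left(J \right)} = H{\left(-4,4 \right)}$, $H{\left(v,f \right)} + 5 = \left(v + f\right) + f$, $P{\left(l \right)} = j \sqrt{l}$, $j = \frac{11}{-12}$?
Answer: $- \frac{118596}{169885} \approx -0.6981$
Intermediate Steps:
$j = - \frac{11}{12}$ ($j = 11 \left(- \frac{1}{12}\right) = - \frac{11}{12} \approx -0.91667$)
$P{\left(l \right)} = - \frac{11 \sqrt{l}}{12}$
$H{\left(v,f \right)} = -5 + v + 2 f$ ($H{\left(v,f \right)} = -5 + \left(\left(v + f\right) + f\right) = -5 + \left(\left(f + v\right) + f\right) = -5 + \left(v + 2 f\right) = -5 + v + 2 f$)
$O{\left(J \right)} = \frac{1}{6}$ ($O{\left(J \right)} = - \frac{-5 - 4 + 2 \cdot 4}{6} = - \frac{-5 - 4 + 8}{6} = \left(- \frac{1}{6}\right) \left(-1\right) = \frac{1}{6}$)
$q{\left(K,p \right)} = \frac{1}{6} + K$ ($q{\left(K,p \right)} = K + \frac{1}{6} = \frac{1}{6} + K$)
$\frac{-38128 + 18362}{28170 + q{\left(144,P{\left(-6 \right)} \right)}} = \frac{-38128 + 18362}{28170 + \left(\frac{1}{6} + 144\right)} = - \frac{19766}{28170 + \frac{865}{6}} = - \frac{19766}{\frac{169885}{6}} = \left(-19766\right) \frac{6}{169885} = - \frac{118596}{169885}$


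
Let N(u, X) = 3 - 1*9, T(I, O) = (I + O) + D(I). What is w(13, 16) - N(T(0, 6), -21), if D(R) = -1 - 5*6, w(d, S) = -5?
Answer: 1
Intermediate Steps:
D(R) = -31 (D(R) = -1 - 30 = -31)
T(I, O) = -31 + I + O (T(I, O) = (I + O) - 31 = -31 + I + O)
N(u, X) = -6 (N(u, X) = 3 - 9 = -6)
w(13, 16) - N(T(0, 6), -21) = -5 - 1*(-6) = -5 + 6 = 1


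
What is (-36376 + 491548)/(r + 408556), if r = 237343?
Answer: 455172/645899 ≈ 0.70471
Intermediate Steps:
(-36376 + 491548)/(r + 408556) = (-36376 + 491548)/(237343 + 408556) = 455172/645899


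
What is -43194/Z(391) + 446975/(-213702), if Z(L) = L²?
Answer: -3372375181/1420477194 ≈ -2.3741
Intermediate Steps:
-43194/Z(391) + 446975/(-213702) = -43194/(391²) + 446975/(-213702) = -43194/152881 + 446975*(-1/213702) = -43194*1/152881 - 446975/213702 = -1878/6647 - 446975/213702 = -3372375181/1420477194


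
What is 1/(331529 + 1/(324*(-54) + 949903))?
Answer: 932407/309119960304 ≈ 3.0163e-6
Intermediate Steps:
1/(331529 + 1/(324*(-54) + 949903)) = 1/(331529 + 1/(-17496 + 949903)) = 1/(331529 + 1/932407) = 1/(309119960304/932407) = 932407/309119960304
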